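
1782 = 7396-5614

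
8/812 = 2/203 = 0.01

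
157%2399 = 157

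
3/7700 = 3/7700 = 0.00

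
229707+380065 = 609772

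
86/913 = 86/913 = 0.09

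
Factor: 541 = 541^1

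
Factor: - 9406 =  - 2^1 * 4703^1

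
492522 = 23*21414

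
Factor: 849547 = 19^1*61^1*733^1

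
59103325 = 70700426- 11597101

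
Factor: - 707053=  - 707053^1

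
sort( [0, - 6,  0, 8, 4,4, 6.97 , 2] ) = [ - 6, 0, 0 , 2, 4,  4, 6.97 , 8]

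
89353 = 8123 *11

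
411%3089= 411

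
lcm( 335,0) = 0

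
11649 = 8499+3150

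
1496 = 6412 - 4916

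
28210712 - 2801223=25409489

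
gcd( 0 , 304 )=304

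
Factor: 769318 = 2^1 *11^3*17^2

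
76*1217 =92492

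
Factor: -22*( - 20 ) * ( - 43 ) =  -2^3*5^1 * 11^1*43^1  =  - 18920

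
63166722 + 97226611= 160393333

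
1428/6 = 238 = 238.00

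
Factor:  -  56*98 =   -  2^4 *7^3 = - 5488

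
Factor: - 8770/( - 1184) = 4385/592 = 2^( - 4)*5^1*37^(- 1)*877^1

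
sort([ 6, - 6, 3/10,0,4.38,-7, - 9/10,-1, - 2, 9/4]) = [ - 7,-6,-2 , -1,- 9/10, 0, 3/10, 9/4, 4.38 , 6 ] 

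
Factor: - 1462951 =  - 7^1*208993^1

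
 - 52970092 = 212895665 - 265865757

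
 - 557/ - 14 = 39+11/14=39.79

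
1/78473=1/78473=0.00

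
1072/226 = 4 +84/113 = 4.74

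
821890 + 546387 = 1368277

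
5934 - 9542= -3608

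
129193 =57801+71392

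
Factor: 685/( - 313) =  - 5^1*137^1*313^( - 1 )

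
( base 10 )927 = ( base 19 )2af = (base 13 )564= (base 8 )1637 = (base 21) 223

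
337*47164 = 15894268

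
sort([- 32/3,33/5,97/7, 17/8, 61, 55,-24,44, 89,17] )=[ - 24,-32/3,17/8, 33/5 , 97/7, 17,44,55,61,89]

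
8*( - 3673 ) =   -  29384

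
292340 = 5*58468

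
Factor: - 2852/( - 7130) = 2/5 = 2^1*5^( - 1 )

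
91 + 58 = 149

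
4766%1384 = 614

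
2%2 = 0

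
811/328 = 2 + 155/328= 2.47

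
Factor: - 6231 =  - 3^1 *31^1 *67^1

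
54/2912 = 27/1456 = 0.02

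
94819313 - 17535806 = 77283507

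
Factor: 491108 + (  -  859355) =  - 368247 = -3^1*11^1*11159^1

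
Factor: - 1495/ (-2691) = 3^ ( - 2)*5^1 = 5/9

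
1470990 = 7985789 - 6514799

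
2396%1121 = 154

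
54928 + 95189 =150117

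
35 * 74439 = 2605365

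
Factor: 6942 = 2^1* 3^1*13^1*89^1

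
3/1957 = 3/1957   =  0.00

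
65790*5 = 328950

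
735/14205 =49/947 = 0.05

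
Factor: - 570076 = -2^2*13^1* 19^1 * 577^1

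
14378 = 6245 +8133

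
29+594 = 623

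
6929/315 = 21 + 314/315 = 22.00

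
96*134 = 12864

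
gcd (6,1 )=1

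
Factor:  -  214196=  - 2^2*53549^1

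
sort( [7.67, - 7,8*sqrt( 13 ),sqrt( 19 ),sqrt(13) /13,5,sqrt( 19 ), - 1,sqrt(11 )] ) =[ - 7,-1,  sqrt( 13)/13, sqrt( 11 ), sqrt (19),sqrt( 19), 5, 7.67,8*sqrt( 13 )]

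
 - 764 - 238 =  - 1002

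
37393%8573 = 3101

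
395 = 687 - 292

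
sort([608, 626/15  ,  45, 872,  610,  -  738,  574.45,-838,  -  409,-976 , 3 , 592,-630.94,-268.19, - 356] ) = [  -  976 ,  -  838,-738, - 630.94, - 409,-356,  -  268.19, 3,626/15,45, 574.45,592,608, 610, 872 ]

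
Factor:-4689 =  - 3^2*521^1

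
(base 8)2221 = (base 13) 6bc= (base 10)1169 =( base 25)1LJ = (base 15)52E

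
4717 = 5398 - 681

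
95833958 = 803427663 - 707593705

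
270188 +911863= 1182051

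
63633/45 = 1414 + 1/15 = 1414.07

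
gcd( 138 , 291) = 3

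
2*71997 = 143994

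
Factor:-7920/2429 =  - 2^4 * 3^2*5^1*7^( - 1)*11^1 * 347^( - 1 ) 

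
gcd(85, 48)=1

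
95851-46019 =49832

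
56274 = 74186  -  17912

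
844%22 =8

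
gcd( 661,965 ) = 1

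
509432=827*616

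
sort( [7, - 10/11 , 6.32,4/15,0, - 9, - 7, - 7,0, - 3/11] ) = [ - 9, - 7, - 7, - 10/11, - 3/11 , 0 , 0,4/15,6.32,7]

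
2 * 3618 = 7236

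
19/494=1/26=0.04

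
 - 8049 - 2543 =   -  10592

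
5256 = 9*584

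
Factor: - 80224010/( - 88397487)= 2^1*3^ ( - 4 )*5^1*23^( - 2)*463^1*2063^( - 1)*17327^1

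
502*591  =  296682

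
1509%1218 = 291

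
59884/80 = 14971/20 = 748.55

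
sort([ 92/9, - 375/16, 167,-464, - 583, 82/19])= [-583,  -  464,  -  375/16, 82/19,92/9,167] 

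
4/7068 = 1/1767 = 0.00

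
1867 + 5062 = 6929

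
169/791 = 169/791 =0.21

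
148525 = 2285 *65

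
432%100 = 32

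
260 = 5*52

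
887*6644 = 5893228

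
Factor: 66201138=2^1* 3^4*167^1*2447^1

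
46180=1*46180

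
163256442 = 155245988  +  8010454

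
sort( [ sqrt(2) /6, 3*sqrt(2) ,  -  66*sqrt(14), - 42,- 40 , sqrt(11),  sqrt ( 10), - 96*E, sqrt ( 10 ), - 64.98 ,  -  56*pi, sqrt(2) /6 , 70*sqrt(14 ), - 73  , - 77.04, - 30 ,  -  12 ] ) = [ - 96*E, - 66*sqrt(14), - 56 * pi ,-77.04, - 73, -64.98,  -  42 ,-40, - 30, - 12 , sqrt( 2)/6, sqrt( 2) /6,sqrt ( 10), sqrt(10 ), sqrt(11),  3*sqrt(2 ), 70*sqrt( 14 )]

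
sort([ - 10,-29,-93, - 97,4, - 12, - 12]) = [ - 97, - 93, - 29, - 12,-12 , - 10,4]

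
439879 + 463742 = 903621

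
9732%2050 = 1532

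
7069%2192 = 493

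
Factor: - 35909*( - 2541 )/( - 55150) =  - 2^ ( - 1)*3^1*5^(-2 ) * 7^1*11^2*149^1 * 241^1*1103^( - 1 )=- 91244769/55150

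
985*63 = 62055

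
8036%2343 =1007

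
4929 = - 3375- - 8304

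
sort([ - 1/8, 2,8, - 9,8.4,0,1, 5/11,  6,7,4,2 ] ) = [ -9, - 1/8,0,  5/11,  1,2,2, 4, 6,7, 8,  8.4]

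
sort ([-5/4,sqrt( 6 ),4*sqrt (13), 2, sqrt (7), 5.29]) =[ - 5/4,2, sqrt( 6), sqrt( 7),5.29,4*sqrt( 13 ) ] 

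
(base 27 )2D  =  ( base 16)43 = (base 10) 67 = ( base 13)52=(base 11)61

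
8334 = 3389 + 4945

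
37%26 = 11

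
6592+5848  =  12440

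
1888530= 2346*805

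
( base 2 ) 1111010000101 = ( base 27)aja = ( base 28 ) 9R1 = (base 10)7813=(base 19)12c4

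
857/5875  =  857/5875 = 0.15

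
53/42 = 1 + 11/42 = 1.26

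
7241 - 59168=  - 51927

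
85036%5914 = 2240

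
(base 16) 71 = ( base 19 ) 5I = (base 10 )113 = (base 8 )161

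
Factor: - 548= - 2^2*137^1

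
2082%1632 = 450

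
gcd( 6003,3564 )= 9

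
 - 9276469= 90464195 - 99740664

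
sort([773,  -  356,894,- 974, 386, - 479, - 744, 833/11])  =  [ - 974 ,  -  744, -479, -356, 833/11 , 386, 773  ,  894] 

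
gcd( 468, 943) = 1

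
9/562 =9/562 = 0.02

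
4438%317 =0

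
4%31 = 4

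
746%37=6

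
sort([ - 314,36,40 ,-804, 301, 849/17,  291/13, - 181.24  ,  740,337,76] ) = [-804, - 314,  -  181.24 , 291/13,36, 40,849/17 , 76,  301,337, 740]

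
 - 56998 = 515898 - 572896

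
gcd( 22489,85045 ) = 1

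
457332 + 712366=1169698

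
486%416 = 70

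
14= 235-221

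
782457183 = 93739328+688717855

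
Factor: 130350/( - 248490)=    - 3^ ( - 1)*5^1*79^1*251^( - 1 ) = -395/753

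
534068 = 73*7316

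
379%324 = 55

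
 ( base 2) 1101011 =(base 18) 5H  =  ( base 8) 153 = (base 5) 412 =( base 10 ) 107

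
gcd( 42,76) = 2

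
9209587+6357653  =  15567240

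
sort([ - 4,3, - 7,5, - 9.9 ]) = [-9.9, - 7, - 4, 3, 5]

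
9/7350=3/2450 =0.00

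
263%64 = 7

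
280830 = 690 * 407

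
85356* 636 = 54286416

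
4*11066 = 44264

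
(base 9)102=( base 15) 58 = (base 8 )123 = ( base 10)83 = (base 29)2P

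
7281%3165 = 951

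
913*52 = 47476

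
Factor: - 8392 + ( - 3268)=-2^2 * 5^1*11^1*53^1 = - 11660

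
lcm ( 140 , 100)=700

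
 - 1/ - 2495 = 1/2495  =  0.00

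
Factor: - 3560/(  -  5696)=5/8 = 2^( - 3) * 5^1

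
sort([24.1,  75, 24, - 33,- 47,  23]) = [ - 47, - 33, 23,24,24.1 , 75 ] 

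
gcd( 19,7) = 1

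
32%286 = 32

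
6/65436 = 1/10906 = 0.00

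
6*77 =462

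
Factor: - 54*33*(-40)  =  71280 = 2^4*3^4*5^1*11^1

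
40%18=4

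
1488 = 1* 1488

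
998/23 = 998/23=43.39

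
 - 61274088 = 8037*( - 7624 ) 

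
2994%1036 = 922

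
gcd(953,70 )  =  1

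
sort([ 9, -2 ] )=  [  -  2, 9]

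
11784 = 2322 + 9462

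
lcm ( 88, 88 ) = 88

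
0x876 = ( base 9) 2866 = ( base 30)2C6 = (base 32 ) 23M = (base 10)2166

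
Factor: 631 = 631^1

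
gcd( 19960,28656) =8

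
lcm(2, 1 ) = 2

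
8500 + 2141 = 10641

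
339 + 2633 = 2972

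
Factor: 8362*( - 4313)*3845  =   - 2^1*5^1*19^1*37^1*113^1 *227^1 * 769^1 = - 138671101570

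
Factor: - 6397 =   -  6397^1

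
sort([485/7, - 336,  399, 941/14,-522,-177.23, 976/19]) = [-522, - 336, - 177.23,  976/19, 941/14, 485/7,  399]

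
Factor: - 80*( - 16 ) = 2^8*5^1 = 1280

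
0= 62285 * 0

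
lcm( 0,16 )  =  0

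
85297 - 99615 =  - 14318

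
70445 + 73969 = 144414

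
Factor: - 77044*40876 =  - 3149250544 = - 2^4*11^2*17^1*103^1*929^1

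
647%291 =65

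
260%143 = 117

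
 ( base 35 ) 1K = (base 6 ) 131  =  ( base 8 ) 67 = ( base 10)55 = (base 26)23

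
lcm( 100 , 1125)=4500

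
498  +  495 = 993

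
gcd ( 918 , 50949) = 459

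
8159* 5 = 40795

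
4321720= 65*66488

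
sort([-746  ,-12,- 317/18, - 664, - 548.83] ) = [-746  ,- 664, - 548.83 ,-317/18, - 12] 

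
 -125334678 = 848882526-974217204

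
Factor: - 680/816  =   - 5/6 = - 2^( - 1)*3^( - 1 )*5^1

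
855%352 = 151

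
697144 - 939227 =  - 242083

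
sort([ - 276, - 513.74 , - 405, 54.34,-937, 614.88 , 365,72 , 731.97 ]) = [- 937,-513.74, - 405,-276,54.34,72,365 , 614.88,731.97 ] 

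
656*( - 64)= -41984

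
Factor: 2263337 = 19^1*139^1*857^1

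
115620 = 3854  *30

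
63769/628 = 63769/628 = 101.54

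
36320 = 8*4540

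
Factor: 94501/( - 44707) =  - 11^3*13^( - 1) *19^( - 1 )*71^1*181^(-1)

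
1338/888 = 1  +  75/148= 1.51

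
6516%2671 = 1174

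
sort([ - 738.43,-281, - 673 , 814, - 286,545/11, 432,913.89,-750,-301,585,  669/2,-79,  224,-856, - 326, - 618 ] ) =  [-856,-750 ,-738.43,-673, - 618 ,-326 , - 301, - 286, - 281, - 79,545/11, 224, 669/2,432,585,  814,913.89 ] 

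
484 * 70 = 33880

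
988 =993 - 5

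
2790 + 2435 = 5225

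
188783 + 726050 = 914833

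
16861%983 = 150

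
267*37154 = 9920118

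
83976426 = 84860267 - 883841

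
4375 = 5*875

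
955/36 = 955/36 = 26.53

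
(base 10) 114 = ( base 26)4A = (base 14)82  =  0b1110010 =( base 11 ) a4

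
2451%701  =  348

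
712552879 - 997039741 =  - 284486862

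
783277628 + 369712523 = 1152990151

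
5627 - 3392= 2235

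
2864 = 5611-2747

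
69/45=23/15 = 1.53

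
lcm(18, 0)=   0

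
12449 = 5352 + 7097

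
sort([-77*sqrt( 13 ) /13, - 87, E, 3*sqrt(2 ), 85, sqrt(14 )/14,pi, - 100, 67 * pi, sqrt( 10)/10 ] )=[ - 100,-87, - 77 * sqrt(13)/13, sqrt( 14 )/14, sqrt ( 10 ) /10,  E,pi, 3*sqrt( 2 ), 85, 67*pi ]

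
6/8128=3/4064 = 0.00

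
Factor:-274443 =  - 3^1*13^1*31^1*227^1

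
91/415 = 91/415 =0.22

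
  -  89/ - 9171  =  89/9171=0.01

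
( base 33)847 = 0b10001010010011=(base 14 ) 3323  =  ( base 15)2951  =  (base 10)8851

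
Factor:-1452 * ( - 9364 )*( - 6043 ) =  - 82163818704= - 2^4 *3^1 *11^2 * 2341^1*6043^1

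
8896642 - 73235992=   -  64339350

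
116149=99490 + 16659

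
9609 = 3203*3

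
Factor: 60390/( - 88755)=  -66/97 = - 2^1* 3^1*11^1*97^(- 1 )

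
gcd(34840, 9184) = 8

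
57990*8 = 463920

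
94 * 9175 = 862450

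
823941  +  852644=1676585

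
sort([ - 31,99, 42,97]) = [ - 31,42  ,  97,99]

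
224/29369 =224/29369 = 0.01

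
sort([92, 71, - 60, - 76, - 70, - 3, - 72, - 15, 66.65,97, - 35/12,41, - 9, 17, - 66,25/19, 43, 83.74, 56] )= [ - 76, - 72,-70,-66 , - 60, - 15, - 9, - 3, - 35/12,25/19,17, 41 , 43, 56, 66.65, 71, 83.74,  92,  97]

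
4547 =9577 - 5030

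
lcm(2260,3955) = 15820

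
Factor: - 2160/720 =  - 3^1  =  - 3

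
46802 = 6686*7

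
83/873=83/873 = 0.10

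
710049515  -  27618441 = 682431074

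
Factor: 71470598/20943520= 2^( - 4)*5^( - 1 )*13^( - 1)*563^1*10069^( - 1) *63473^1 = 35735299/10471760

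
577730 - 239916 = 337814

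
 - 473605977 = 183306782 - 656912759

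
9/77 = 9/77 = 0.12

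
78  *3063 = 238914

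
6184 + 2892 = 9076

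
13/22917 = 13/22917 = 0.00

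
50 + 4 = 54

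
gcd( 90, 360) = 90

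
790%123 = 52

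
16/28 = 4/7 = 0.57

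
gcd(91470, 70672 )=2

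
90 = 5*18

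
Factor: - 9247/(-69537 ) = 3^( - 1) * 7^1 * 13^( - 1)*1321^1*1783^(-1)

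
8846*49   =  433454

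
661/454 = 661/454=   1.46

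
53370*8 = 426960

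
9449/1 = 9449 = 9449.00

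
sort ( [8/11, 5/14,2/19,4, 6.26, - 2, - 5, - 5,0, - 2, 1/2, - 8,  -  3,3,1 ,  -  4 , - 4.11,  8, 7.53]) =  [-8, - 5,- 5, - 4.11,- 4,-3, - 2,-2,0, 2/19,5/14,1/2,8/11 , 1,3,4, 6.26,7.53, 8]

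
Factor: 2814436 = 2^2*43^1*16363^1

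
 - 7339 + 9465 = 2126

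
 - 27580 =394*( - 70)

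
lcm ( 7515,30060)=30060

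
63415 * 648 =41092920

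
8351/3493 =2 + 195/499 = 2.39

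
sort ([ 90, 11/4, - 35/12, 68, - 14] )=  [ - 14 ,-35/12,11/4,68,90]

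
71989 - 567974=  - 495985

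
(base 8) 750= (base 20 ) 148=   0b111101000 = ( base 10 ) 488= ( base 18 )192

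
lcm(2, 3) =6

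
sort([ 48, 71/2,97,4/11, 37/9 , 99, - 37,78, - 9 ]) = [ - 37, - 9,4/11, 37/9,71/2,48,78,97, 99]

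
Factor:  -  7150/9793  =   - 2^1*5^2*7^( - 1 ) *11^1 * 13^1*1399^ ( - 1 )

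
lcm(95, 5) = 95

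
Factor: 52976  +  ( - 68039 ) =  - 3^1 * 5021^1 = - 15063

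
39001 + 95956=134957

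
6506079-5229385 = 1276694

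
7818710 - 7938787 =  - 120077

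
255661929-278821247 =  - 23159318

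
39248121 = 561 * 69961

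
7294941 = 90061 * 81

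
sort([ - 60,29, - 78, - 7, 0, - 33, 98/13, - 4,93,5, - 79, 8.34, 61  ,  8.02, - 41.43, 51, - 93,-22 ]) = [ - 93, - 79, - 78, - 60, - 41.43, - 33, - 22, - 7, - 4,0 , 5,98/13, 8.02,8.34, 29,  51, 61, 93 ] 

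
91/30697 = 91/30697 = 0.00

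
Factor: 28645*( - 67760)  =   - 2^4*5^2*7^1*11^2*17^1*337^1= - 1940985200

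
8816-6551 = 2265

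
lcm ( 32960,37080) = 296640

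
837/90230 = 837/90230 = 0.01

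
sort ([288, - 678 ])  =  [ - 678, 288] 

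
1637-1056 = 581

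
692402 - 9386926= - 8694524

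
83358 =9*9262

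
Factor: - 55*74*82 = -2^2*5^1*11^1*37^1*41^1 = -333740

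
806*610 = 491660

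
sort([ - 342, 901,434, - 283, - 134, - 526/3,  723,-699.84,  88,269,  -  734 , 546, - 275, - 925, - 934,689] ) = [- 934, - 925, - 734, - 699.84, - 342, - 283, - 275, - 526/3, - 134,88,269, 434, 546,689,723,901 ] 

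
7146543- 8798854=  - 1652311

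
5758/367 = 5758/367  =  15.69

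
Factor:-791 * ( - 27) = 3^3 * 7^1 * 113^1 = 21357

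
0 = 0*88590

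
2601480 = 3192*815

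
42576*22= 936672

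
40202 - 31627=8575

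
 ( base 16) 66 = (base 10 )102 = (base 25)42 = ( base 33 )33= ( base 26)3O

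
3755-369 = 3386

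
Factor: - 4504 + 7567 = 3^1*1021^1 =3063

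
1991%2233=1991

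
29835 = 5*5967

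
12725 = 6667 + 6058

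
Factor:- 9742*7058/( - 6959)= 2^2*3529^1*4871^1*6959^(-1) = 68759036/6959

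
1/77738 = 1/77738 = 0.00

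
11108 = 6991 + 4117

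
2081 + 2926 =5007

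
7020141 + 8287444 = 15307585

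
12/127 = 12/127 = 0.09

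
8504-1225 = 7279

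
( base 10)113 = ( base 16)71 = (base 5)423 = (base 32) 3H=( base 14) 81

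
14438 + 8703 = 23141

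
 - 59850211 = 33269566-93119777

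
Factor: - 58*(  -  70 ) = 2^2*5^1*7^1 * 29^1 = 4060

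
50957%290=207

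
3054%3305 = 3054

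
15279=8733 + 6546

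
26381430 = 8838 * 2985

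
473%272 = 201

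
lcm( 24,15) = 120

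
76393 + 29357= 105750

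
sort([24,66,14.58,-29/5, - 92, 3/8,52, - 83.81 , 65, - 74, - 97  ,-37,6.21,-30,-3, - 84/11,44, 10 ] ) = [ - 97, - 92, - 83.81,-74, - 37, - 30 , - 84/11, - 29/5, - 3 , 3/8, 6.21, 10, 14.58, 24,  44, 52, 65,66]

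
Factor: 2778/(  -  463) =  - 6   =  -2^1*3^1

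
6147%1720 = 987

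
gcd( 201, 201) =201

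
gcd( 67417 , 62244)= 7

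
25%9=7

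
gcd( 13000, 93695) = 5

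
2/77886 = 1/38943= 0.00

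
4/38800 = 1/9700 = 0.00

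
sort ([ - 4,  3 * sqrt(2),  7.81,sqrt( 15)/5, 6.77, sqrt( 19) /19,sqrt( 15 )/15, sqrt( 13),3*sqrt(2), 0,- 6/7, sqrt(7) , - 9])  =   [ - 9,  -  4, - 6/7, 0 , sqrt( 19 )/19,sqrt( 15) /15, sqrt( 15) /5,sqrt( 7), sqrt( 13), 3*sqrt(2), 3* sqrt(2),6.77, 7.81 ]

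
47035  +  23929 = 70964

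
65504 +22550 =88054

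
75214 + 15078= 90292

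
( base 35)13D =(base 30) 1en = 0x53F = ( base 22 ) 2h1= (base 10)1343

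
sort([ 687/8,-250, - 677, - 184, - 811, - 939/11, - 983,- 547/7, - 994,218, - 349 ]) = [-994,  -  983, - 811, - 677,  -  349,  -  250, - 184 ,-939/11,-547/7  ,  687/8,218]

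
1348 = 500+848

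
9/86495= 9/86495= 0.00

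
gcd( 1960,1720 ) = 40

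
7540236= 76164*99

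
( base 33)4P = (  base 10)157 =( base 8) 235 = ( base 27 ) 5M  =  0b10011101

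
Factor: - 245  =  -5^1*7^2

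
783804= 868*903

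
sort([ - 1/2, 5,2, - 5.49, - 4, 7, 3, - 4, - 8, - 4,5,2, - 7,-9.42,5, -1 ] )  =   [ - 9.42, - 8, - 7, - 5.49, -4 ,-4 , - 4, - 1,-1/2,2, 2,3, 5,5,  5, 7] 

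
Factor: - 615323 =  - 229^1*2687^1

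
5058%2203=652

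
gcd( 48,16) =16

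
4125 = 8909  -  4784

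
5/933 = 5/933 = 0.01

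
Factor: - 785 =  - 5^1 * 157^1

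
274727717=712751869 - 438024152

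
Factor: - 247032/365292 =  - 2^1*47^1*139^( - 1) = -94/139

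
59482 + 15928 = 75410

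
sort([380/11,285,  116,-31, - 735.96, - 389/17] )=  [ - 735.96,  -  31,-389/17,380/11,116, 285] 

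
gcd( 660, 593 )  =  1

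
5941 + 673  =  6614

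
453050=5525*82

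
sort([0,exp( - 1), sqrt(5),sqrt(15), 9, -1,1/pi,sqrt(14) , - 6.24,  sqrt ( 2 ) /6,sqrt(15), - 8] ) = [ - 8, - 6.24, - 1,0,  sqrt( 2)/6,1/pi, exp( - 1),sqrt(5), sqrt( 14 ),sqrt( 15),sqrt( 15),9 ]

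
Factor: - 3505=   -  5^1*701^1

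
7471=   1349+6122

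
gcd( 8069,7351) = 1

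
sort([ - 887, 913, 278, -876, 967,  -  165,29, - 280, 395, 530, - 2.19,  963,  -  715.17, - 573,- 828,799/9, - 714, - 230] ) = [ - 887, - 876, - 828, - 715.17, - 714, - 573, - 280, - 230, - 165, - 2.19, 29, 799/9 , 278, 395, 530 , 913,963, 967] 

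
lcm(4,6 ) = 12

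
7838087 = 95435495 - 87597408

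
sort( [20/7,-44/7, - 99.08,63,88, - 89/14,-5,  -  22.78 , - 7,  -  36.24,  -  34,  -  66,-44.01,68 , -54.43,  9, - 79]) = [-99.08,-79, - 66,  -  54.43,  -  44.01, - 36.24, - 34,-22.78,  -  7, - 89/14,-44/7 ,- 5,20/7,  9, 63,68,88]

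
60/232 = 15/58 = 0.26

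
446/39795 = 446/39795 = 0.01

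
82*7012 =574984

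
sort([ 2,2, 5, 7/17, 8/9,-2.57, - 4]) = [ - 4, - 2.57, 7/17,8/9, 2, 2, 5]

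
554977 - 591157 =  - 36180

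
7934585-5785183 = 2149402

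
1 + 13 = 14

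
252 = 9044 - 8792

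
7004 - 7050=- 46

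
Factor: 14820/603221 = 2^2 * 3^1* 5^1*13^1*19^1*23^( - 1 )*26227^( - 1) 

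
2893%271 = 183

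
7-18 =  -11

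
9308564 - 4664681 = 4643883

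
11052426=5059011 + 5993415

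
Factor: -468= - 2^2*3^2* 13^1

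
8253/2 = 8253/2 =4126.50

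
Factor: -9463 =-9463^1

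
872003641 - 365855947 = 506147694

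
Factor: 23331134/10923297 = 2^1*3^(-1)*7^ ( - 1 )*11^( - 1)* 83^1 * 47287^ (-1)  *  140549^1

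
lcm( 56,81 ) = 4536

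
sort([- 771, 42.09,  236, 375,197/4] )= [ - 771, 42.09,197/4, 236, 375 ] 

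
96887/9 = 10765 + 2/9= 10765.22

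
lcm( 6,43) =258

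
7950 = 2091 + 5859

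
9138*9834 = 89863092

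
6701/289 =6701/289 = 23.19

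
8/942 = 4/471 = 0.01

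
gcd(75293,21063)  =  17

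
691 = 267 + 424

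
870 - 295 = 575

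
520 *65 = 33800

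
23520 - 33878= - 10358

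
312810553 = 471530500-158719947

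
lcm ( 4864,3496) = 111872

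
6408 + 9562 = 15970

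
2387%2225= 162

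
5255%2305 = 645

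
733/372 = 1 + 361/372 = 1.97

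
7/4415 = 7/4415 = 0.00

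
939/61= 939/61 = 15.39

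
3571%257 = 230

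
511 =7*73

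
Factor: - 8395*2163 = -18158385= - 3^1*5^1* 7^1*23^1*73^1*103^1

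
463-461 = 2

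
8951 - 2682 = 6269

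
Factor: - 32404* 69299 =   -  2245564796 = - 2^2*23^2*131^1*8101^1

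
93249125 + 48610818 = 141859943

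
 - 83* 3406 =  - 282698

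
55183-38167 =17016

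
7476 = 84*89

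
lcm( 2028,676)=2028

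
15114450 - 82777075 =  -  67662625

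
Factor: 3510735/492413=3^1*5^1 * 43^1*5443^1*492413^( - 1 ) 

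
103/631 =103/631 = 0.16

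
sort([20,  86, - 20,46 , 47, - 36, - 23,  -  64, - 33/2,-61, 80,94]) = [  -  64, - 61,-36, - 23 , - 20,- 33/2,20, 46,47 , 80,86,94]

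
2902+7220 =10122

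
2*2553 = 5106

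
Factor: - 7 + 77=70=2^1*5^1*7^1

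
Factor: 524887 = 11^1 * 47717^1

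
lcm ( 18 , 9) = 18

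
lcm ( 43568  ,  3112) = 43568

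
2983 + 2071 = 5054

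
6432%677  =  339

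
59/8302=59/8302=0.01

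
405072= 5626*72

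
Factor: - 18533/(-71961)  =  3^(  -  1) *17^(  -  2)*43^1 *83^(-1)*431^1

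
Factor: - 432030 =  -2^1*3^1*5^1*14401^1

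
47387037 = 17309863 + 30077174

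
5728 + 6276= 12004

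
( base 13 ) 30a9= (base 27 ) 967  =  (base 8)15112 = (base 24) bga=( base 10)6730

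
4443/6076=4443/6076 = 0.73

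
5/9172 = 5/9172 = 0.00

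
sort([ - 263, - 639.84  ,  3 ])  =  [ - 639.84, - 263,3]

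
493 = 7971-7478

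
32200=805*40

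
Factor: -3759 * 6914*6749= - 175404660774=- 2^1*3^1 * 7^1*17^1*179^1 * 397^1*3457^1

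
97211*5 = 486055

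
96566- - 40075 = 136641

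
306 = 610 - 304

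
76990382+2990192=79980574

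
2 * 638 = 1276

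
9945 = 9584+361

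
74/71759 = 74/71759= 0.00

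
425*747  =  317475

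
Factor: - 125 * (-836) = 2^2*5^3*11^1*19^1 = 104500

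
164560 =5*32912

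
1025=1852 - 827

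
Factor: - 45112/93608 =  - 5639^1*11701^( - 1 )=- 5639/11701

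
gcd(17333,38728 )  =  1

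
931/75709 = 931/75709 = 0.01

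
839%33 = 14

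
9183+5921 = 15104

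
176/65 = 2+46/65 = 2.71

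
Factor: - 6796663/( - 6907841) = 83^( - 1 )*89^1*76367^1* 83227^( - 1)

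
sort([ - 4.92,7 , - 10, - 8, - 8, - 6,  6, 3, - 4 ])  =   [ - 10, - 8,-8,-6, - 4.92,-4, 3, 6 , 7] 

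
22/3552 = 11/1776 = 0.01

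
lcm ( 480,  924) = 36960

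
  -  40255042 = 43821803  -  84076845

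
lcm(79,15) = 1185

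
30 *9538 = 286140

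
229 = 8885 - 8656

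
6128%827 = 339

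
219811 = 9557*23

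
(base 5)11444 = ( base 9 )1171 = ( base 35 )OY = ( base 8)1552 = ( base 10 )874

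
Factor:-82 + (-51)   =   - 133 = - 7^1*  19^1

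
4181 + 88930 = 93111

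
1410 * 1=1410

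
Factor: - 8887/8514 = -2^(-1 )*3^ (  -  2) * 11^(- 1)*43^( - 1 )*8887^1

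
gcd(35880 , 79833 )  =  897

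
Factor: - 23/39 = - 3^(-1 )*13^( - 1)*23^1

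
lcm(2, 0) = 0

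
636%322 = 314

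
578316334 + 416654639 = 994970973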